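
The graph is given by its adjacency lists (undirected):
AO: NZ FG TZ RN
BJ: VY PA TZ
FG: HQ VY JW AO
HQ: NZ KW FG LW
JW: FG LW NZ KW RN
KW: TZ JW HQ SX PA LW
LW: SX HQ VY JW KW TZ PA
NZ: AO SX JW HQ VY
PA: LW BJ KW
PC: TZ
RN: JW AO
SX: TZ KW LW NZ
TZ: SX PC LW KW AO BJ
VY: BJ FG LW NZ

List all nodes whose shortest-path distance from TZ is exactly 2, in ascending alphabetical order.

Level 0: TZ
Level 1: AO, BJ, KW, LW, PC, SX
Level 2: FG, HQ, JW, NZ, PA, RN, VY

FG, HQ, JW, NZ, PA, RN, VY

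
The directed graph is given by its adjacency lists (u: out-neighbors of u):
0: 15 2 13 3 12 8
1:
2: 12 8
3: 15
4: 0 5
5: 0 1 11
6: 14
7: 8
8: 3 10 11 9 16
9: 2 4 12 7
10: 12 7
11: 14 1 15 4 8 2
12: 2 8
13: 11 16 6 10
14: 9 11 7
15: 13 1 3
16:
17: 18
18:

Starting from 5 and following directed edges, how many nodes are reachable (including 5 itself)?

BFS from 5 visits: 5, 11, 1, 0, 15, 14, 8, 4, 2, 13, 12, 3, 9, 7, 16, 10, 6
Reachable nodes: 17 of 19 total.

17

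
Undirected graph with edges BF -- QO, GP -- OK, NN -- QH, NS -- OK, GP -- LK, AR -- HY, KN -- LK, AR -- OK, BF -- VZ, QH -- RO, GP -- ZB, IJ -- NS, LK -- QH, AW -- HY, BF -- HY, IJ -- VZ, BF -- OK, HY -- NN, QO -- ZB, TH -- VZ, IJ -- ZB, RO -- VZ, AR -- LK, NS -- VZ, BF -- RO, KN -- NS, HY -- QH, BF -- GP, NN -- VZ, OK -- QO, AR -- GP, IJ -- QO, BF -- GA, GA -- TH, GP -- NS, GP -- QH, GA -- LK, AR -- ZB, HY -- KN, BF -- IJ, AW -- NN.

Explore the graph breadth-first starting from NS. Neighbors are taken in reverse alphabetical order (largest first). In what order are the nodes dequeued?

NS -> VZ -> OK -> KN -> IJ -> GP -> TH -> RO -> NN -> BF -> QO -> AR -> LK -> HY -> ZB -> QH -> GA -> AW

Visit NS; enqueue VZ, OK, KN, IJ, GP → queue [VZ, OK, KN, IJ, GP]
Visit VZ; enqueue TH, RO, NN, BF → queue [OK, KN, IJ, GP, TH, RO, NN, BF]
Visit OK; enqueue QO, AR → queue [KN, IJ, GP, TH, RO, NN, BF, QO, AR]
Visit KN; enqueue LK, HY → queue [IJ, GP, TH, RO, NN, BF, QO, AR, LK, HY]
Visit IJ; enqueue ZB → queue [GP, TH, RO, NN, BF, QO, AR, LK, HY, ZB]
Visit GP; enqueue QH → queue [TH, RO, NN, BF, QO, AR, LK, HY, ZB, QH]
Visit TH; enqueue GA → queue [RO, NN, BF, QO, AR, LK, HY, ZB, QH, GA]
Visit RO → queue [NN, BF, QO, AR, LK, HY, ZB, QH, GA]
Visit NN; enqueue AW → queue [BF, QO, AR, LK, HY, ZB, QH, GA, AW]
Visit BF → queue [QO, AR, LK, HY, ZB, QH, GA, AW]
Visit QO → queue [AR, LK, HY, ZB, QH, GA, AW]
Visit AR → queue [LK, HY, ZB, QH, GA, AW]
Visit LK → queue [HY, ZB, QH, GA, AW]
Visit HY → queue [ZB, QH, GA, AW]
Visit ZB → queue [QH, GA, AW]
Visit QH → queue [GA, AW]
Visit GA → queue [AW]
Visit AW → queue []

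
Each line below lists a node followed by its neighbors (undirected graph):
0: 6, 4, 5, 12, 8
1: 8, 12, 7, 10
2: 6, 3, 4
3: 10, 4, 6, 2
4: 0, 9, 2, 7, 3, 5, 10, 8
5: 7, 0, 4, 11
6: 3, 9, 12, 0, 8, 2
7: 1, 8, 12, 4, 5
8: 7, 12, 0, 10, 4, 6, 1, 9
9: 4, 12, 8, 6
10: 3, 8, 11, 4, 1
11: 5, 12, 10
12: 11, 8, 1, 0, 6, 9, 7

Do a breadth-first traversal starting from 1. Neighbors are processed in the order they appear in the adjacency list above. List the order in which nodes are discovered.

1 8 12 7 10 0 4 6 9 11 5 3 2

Visit 1; enqueue 8, 12, 7, 10 → queue [8, 12, 7, 10]
Visit 8; enqueue 0, 4, 6, 9 → queue [12, 7, 10, 0, 4, 6, 9]
Visit 12; enqueue 11 → queue [7, 10, 0, 4, 6, 9, 11]
Visit 7; enqueue 5 → queue [10, 0, 4, 6, 9, 11, 5]
Visit 10; enqueue 3 → queue [0, 4, 6, 9, 11, 5, 3]
Visit 0 → queue [4, 6, 9, 11, 5, 3]
Visit 4; enqueue 2 → queue [6, 9, 11, 5, 3, 2]
Visit 6 → queue [9, 11, 5, 3, 2]
Visit 9 → queue [11, 5, 3, 2]
Visit 11 → queue [5, 3, 2]
Visit 5 → queue [3, 2]
Visit 3 → queue [2]
Visit 2 → queue []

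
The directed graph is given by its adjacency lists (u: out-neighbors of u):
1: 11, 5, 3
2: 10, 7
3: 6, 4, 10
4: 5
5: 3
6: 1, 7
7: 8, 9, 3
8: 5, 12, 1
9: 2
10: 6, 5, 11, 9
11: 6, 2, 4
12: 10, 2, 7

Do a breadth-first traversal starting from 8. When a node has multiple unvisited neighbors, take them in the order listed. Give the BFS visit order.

8 → 5 → 12 → 1 → 3 → 10 → 2 → 7 → 11 → 6 → 4 → 9

Visit 8; enqueue 5, 12, 1 → queue [5, 12, 1]
Visit 5; enqueue 3 → queue [12, 1, 3]
Visit 12; enqueue 10, 2, 7 → queue [1, 3, 10, 2, 7]
Visit 1; enqueue 11 → queue [3, 10, 2, 7, 11]
Visit 3; enqueue 6, 4 → queue [10, 2, 7, 11, 6, 4]
Visit 10; enqueue 9 → queue [2, 7, 11, 6, 4, 9]
Visit 2 → queue [7, 11, 6, 4, 9]
Visit 7 → queue [11, 6, 4, 9]
Visit 11 → queue [6, 4, 9]
Visit 6 → queue [4, 9]
Visit 4 → queue [9]
Visit 9 → queue []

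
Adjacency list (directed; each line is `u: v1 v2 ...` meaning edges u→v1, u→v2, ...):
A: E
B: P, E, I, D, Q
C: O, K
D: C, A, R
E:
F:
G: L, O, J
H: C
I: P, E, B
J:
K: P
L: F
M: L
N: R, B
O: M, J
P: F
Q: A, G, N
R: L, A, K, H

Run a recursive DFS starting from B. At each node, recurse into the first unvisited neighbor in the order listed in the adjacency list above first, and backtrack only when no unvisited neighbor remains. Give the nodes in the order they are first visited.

B, P, F, E, I, D, C, O, M, L, J, K, A, R, H, Q, G, N

Visit B
B → P
P → F
B → E
B → I
B → D
D → C
C → O
O → M
M → L
O → J
C → K
D → A
D → R
R → H
B → Q
Q → G
Q → N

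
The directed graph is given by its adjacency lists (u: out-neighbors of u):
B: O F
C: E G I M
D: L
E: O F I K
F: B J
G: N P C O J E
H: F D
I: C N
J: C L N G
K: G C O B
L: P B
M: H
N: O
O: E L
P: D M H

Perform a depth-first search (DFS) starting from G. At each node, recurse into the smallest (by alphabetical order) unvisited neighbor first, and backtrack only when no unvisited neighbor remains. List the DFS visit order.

G → C → E → F → B → O → L → P → D → H → M → J → N → I → K

Visit G
G → C
C → E
E → F
F → B
B → O
O → L
L → P
P → D
P → H
P → M
F → J
J → N
E → I
E → K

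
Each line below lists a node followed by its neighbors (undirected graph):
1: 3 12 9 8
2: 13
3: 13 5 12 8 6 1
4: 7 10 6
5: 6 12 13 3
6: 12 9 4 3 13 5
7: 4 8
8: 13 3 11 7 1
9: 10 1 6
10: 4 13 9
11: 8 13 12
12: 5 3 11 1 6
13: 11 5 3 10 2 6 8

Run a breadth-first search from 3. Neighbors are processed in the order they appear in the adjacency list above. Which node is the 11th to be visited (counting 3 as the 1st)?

7

Visit 3; enqueue 13, 5, 12, 8, 6, 1 → queue [13, 5, 12, 8, 6, 1]
Visit 13; enqueue 11, 10, 2 → queue [5, 12, 8, 6, 1, 11, 10, 2]
Visit 5 → queue [12, 8, 6, 1, 11, 10, 2]
Visit 12 → queue [8, 6, 1, 11, 10, 2]
Visit 8; enqueue 7 → queue [6, 1, 11, 10, 2, 7]
Visit 6; enqueue 9, 4 → queue [1, 11, 10, 2, 7, 9, 4]
Visit 1 → queue [11, 10, 2, 7, 9, 4]
Visit 11 → queue [10, 2, 7, 9, 4]
Visit 10 → queue [2, 7, 9, 4]
Visit 2 → queue [7, 9, 4]
Visit 7 → queue [9, 4]
Visit 9 → queue [4]
Visit 4 → queue []

Visit order: 3, 13, 5, 12, 8, 6, 1, 11, 10, 2, 7, 9, 4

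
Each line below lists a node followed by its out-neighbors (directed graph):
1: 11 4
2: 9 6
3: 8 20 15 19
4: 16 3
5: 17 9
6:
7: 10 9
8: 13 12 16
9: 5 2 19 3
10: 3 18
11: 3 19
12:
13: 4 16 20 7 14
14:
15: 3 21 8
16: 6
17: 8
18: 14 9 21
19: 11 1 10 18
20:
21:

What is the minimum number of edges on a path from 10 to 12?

Level 0: 10
Level 1: 3, 18
Level 2: 8, 9, 14, 15, 19, 20, 21
Level 3: 1, 2, 5, 11, 12, 13, 16
Level 4: 4, 6, 7, 17
12 first appears at level 3.

3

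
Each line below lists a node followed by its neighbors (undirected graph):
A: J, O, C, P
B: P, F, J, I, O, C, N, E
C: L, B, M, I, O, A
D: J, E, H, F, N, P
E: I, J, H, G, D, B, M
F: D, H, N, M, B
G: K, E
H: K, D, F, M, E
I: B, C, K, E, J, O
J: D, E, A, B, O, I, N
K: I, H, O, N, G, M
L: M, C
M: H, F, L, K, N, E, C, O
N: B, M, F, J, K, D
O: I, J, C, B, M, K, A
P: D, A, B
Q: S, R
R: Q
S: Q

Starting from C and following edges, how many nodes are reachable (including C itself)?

16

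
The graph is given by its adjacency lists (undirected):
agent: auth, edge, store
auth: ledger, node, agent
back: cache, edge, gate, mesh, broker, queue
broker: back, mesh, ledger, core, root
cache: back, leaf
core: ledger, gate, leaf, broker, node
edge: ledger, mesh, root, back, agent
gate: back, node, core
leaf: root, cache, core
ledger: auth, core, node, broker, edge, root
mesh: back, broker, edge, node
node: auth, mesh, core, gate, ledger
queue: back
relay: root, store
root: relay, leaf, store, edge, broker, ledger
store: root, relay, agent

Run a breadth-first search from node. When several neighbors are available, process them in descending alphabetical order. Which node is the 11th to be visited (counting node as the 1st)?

Visit node; enqueue mesh, ledger, gate, core, auth → queue [mesh, ledger, gate, core, auth]
Visit mesh; enqueue edge, broker, back → queue [ledger, gate, core, auth, edge, broker, back]
Visit ledger; enqueue root → queue [gate, core, auth, edge, broker, back, root]
Visit gate → queue [core, auth, edge, broker, back, root]
Visit core; enqueue leaf → queue [auth, edge, broker, back, root, leaf]
Visit auth; enqueue agent → queue [edge, broker, back, root, leaf, agent]
Visit edge → queue [broker, back, root, leaf, agent]
Visit broker → queue [back, root, leaf, agent]
Visit back; enqueue queue, cache → queue [root, leaf, agent, queue, cache]
Visit root; enqueue store, relay → queue [leaf, agent, queue, cache, store, relay]
Visit leaf → queue [agent, queue, cache, store, relay]
Visit agent → queue [queue, cache, store, relay]
Visit queue → queue [cache, store, relay]
Visit cache → queue [store, relay]
Visit store → queue [relay]
Visit relay → queue []

Visit order: node, mesh, ledger, gate, core, auth, edge, broker, back, root, leaf, agent, queue, cache, store, relay

leaf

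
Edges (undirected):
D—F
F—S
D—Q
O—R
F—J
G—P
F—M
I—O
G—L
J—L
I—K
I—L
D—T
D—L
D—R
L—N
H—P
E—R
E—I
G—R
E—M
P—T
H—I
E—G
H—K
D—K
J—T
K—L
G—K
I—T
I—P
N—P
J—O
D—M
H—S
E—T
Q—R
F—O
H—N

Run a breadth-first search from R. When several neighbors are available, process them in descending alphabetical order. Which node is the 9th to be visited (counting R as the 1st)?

F

Visit R; enqueue Q, O, G, E, D → queue [Q, O, G, E, D]
Visit Q → queue [O, G, E, D]
Visit O; enqueue J, I, F → queue [G, E, D, J, I, F]
Visit G; enqueue P, L, K → queue [E, D, J, I, F, P, L, K]
Visit E; enqueue T, M → queue [D, J, I, F, P, L, K, T, M]
Visit D → queue [J, I, F, P, L, K, T, M]
Visit J → queue [I, F, P, L, K, T, M]
Visit I; enqueue H → queue [F, P, L, K, T, M, H]
Visit F; enqueue S → queue [P, L, K, T, M, H, S]
Visit P; enqueue N → queue [L, K, T, M, H, S, N]
Visit L → queue [K, T, M, H, S, N]
Visit K → queue [T, M, H, S, N]
Visit T → queue [M, H, S, N]
Visit M → queue [H, S, N]
Visit H → queue [S, N]
Visit S → queue [N]
Visit N → queue []

Visit order: R, Q, O, G, E, D, J, I, F, P, L, K, T, M, H, S, N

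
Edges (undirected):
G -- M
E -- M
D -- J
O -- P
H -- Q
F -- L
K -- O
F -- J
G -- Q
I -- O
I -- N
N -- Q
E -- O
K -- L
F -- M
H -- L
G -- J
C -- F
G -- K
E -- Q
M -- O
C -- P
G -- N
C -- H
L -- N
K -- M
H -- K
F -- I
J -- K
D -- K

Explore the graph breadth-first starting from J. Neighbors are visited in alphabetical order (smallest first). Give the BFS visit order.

Visit J; enqueue D, F, G, K → queue [D, F, G, K]
Visit D → queue [F, G, K]
Visit F; enqueue C, I, L, M → queue [G, K, C, I, L, M]
Visit G; enqueue N, Q → queue [K, C, I, L, M, N, Q]
Visit K; enqueue H, O → queue [C, I, L, M, N, Q, H, O]
Visit C; enqueue P → queue [I, L, M, N, Q, H, O, P]
Visit I → queue [L, M, N, Q, H, O, P]
Visit L → queue [M, N, Q, H, O, P]
Visit M; enqueue E → queue [N, Q, H, O, P, E]
Visit N → queue [Q, H, O, P, E]
Visit Q → queue [H, O, P, E]
Visit H → queue [O, P, E]
Visit O → queue [P, E]
Visit P → queue [E]
Visit E → queue []

J -> D -> F -> G -> K -> C -> I -> L -> M -> N -> Q -> H -> O -> P -> E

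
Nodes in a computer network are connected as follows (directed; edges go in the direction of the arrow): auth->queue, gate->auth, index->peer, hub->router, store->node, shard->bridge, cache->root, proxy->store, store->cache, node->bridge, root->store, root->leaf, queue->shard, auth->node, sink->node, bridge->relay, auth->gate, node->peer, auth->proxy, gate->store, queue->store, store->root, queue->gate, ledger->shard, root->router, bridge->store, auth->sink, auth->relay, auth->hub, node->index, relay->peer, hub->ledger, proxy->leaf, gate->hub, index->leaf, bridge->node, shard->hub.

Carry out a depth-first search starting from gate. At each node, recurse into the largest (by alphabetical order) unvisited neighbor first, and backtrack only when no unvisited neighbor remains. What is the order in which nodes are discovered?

gate → store → root → router → leaf → node → peer → index → bridge → relay → cache → hub → ledger → shard → auth → sink → queue → proxy

Visit gate
gate → store
store → root
root → router
root → leaf
store → node
node → peer
node → index
node → bridge
bridge → relay
store → cache
gate → hub
hub → ledger
ledger → shard
gate → auth
auth → sink
auth → queue
auth → proxy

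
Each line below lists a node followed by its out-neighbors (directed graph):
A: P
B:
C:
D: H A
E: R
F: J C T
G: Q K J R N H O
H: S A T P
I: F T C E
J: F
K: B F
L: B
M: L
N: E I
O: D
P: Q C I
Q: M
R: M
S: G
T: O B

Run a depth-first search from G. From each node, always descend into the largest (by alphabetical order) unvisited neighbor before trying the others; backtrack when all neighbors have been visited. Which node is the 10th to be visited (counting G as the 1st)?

T

Visit G
G → R
R → M
M → L
L → B
G → Q
G → O
O → D
D → H
H → T
H → S
H → P
P → I
I → F
F → J
F → C
I → E
H → A
G → N
G → K

Visit order: G, R, M, L, B, Q, O, D, H, T, S, P, I, F, J, C, E, A, N, K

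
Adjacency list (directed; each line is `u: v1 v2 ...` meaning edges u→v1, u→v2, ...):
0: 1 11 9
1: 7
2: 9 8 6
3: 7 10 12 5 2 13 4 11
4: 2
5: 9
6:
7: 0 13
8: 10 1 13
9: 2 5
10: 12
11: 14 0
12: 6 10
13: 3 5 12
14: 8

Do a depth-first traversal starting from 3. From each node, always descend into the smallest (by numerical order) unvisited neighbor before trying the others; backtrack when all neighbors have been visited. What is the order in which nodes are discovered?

Visit 3
3 → 2
2 → 6
2 → 8
8 → 1
1 → 7
7 → 0
0 → 9
9 → 5
0 → 11
11 → 14
7 → 13
13 → 12
12 → 10
3 → 4

3, 2, 6, 8, 1, 7, 0, 9, 5, 11, 14, 13, 12, 10, 4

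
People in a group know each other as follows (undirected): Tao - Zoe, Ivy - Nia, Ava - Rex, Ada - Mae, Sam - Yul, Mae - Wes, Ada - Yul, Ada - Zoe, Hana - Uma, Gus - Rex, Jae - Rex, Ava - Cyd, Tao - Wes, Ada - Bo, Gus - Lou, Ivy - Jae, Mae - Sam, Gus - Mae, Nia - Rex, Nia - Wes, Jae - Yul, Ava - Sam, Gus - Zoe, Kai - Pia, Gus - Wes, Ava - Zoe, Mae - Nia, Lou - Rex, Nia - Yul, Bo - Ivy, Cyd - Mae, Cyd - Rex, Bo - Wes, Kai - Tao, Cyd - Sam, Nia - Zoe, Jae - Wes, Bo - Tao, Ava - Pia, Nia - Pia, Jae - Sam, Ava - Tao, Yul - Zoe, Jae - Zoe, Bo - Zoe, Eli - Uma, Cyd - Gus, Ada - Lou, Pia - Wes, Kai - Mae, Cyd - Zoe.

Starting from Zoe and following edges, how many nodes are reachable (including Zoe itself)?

18

BFS from Zoe visits: Zoe, Ada, Ava, Bo, Cyd, Gus, Jae, Nia, Tao, Yul, Lou, Mae, Pia, Rex, Sam, Ivy, Wes, Kai
Reachable nodes: 18 of 21 total.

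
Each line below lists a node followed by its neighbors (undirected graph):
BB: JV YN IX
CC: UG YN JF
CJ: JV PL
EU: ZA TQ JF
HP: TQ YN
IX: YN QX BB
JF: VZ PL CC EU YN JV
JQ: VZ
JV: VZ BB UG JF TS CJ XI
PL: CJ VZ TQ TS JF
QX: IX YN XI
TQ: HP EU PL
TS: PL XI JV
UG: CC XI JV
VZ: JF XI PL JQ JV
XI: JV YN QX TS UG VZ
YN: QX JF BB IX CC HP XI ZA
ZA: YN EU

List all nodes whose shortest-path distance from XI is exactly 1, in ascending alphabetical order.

JV, QX, TS, UG, VZ, YN

Level 0: XI
Level 1: JV, QX, TS, UG, VZ, YN
Level 2: BB, CC, CJ, HP, IX, JF, JQ, PL, ZA
Level 3: EU, TQ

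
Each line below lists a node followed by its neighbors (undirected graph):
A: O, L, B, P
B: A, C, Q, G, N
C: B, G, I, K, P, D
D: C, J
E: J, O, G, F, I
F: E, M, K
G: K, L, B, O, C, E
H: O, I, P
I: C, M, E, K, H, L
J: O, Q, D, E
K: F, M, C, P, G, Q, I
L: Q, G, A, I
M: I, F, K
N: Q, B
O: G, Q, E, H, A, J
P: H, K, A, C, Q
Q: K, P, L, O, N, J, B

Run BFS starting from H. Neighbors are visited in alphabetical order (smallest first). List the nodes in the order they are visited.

H I O P C E K L M A G J Q B D F N

Visit H; enqueue I, O, P → queue [I, O, P]
Visit I; enqueue C, E, K, L, M → queue [O, P, C, E, K, L, M]
Visit O; enqueue A, G, J, Q → queue [P, C, E, K, L, M, A, G, J, Q]
Visit P → queue [C, E, K, L, M, A, G, J, Q]
Visit C; enqueue B, D → queue [E, K, L, M, A, G, J, Q, B, D]
Visit E; enqueue F → queue [K, L, M, A, G, J, Q, B, D, F]
Visit K → queue [L, M, A, G, J, Q, B, D, F]
Visit L → queue [M, A, G, J, Q, B, D, F]
Visit M → queue [A, G, J, Q, B, D, F]
Visit A → queue [G, J, Q, B, D, F]
Visit G → queue [J, Q, B, D, F]
Visit J → queue [Q, B, D, F]
Visit Q; enqueue N → queue [B, D, F, N]
Visit B → queue [D, F, N]
Visit D → queue [F, N]
Visit F → queue [N]
Visit N → queue []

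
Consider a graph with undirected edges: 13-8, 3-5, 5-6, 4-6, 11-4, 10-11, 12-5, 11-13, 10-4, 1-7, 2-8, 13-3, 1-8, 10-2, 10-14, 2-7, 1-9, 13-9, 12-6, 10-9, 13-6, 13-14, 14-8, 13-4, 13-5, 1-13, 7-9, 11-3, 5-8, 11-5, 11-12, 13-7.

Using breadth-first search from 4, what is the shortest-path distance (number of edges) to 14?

Level 0: 4
Level 1: 6, 10, 11, 13
Level 2: 1, 2, 3, 5, 7, 8, 9, 12, 14
14 first appears at level 2.

2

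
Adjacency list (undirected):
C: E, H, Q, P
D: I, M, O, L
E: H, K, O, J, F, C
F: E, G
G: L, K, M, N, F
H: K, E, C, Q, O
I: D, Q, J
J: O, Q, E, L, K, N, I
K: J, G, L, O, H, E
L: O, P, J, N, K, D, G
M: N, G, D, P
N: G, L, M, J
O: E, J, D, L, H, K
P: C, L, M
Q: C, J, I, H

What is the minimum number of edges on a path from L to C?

Level 0: L
Level 1: D, G, J, K, N, O, P
Level 2: C, E, F, H, I, M, Q
C first appears at level 2.

2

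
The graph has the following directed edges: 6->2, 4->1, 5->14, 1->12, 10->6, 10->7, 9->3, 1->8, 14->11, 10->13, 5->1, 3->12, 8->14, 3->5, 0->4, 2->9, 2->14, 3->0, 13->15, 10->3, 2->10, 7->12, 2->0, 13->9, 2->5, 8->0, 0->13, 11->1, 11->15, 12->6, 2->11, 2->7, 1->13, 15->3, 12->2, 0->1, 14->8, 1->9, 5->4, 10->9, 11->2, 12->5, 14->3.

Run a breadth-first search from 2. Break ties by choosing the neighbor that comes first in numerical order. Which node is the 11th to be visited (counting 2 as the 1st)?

Visit 2; enqueue 0, 5, 7, 9, 10, 11, 14 → queue [0, 5, 7, 9, 10, 11, 14]
Visit 0; enqueue 1, 4, 13 → queue [5, 7, 9, 10, 11, 14, 1, 4, 13]
Visit 5 → queue [7, 9, 10, 11, 14, 1, 4, 13]
Visit 7; enqueue 12 → queue [9, 10, 11, 14, 1, 4, 13, 12]
Visit 9; enqueue 3 → queue [10, 11, 14, 1, 4, 13, 12, 3]
Visit 10; enqueue 6 → queue [11, 14, 1, 4, 13, 12, 3, 6]
Visit 11; enqueue 15 → queue [14, 1, 4, 13, 12, 3, 6, 15]
Visit 14; enqueue 8 → queue [1, 4, 13, 12, 3, 6, 15, 8]
Visit 1 → queue [4, 13, 12, 3, 6, 15, 8]
Visit 4 → queue [13, 12, 3, 6, 15, 8]
Visit 13 → queue [12, 3, 6, 15, 8]
Visit 12 → queue [3, 6, 15, 8]
Visit 3 → queue [6, 15, 8]
Visit 6 → queue [15, 8]
Visit 15 → queue [8]
Visit 8 → queue []

Visit order: 2, 0, 5, 7, 9, 10, 11, 14, 1, 4, 13, 12, 3, 6, 15, 8

13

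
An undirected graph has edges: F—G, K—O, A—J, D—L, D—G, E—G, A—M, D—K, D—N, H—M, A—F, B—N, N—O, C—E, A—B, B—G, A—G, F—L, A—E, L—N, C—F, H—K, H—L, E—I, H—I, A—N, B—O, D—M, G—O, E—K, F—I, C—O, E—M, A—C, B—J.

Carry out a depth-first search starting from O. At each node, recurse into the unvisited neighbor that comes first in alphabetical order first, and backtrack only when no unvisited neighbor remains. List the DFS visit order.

O, B, A, C, E, G, D, K, H, I, F, L, N, M, J

Visit O
O → B
B → A
A → C
C → E
E → G
G → D
D → K
K → H
H → I
I → F
F → L
L → N
H → M
A → J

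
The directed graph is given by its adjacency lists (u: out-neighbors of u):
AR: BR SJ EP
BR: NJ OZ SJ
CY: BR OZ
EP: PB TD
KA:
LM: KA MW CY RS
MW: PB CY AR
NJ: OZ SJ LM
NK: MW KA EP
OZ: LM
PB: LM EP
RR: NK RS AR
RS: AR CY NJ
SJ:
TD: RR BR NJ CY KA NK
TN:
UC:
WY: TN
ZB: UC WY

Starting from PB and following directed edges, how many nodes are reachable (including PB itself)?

15

BFS from PB visits: PB, EP, LM, TD, CY, KA, MW, RS, BR, NJ, NK, RR, OZ, AR, SJ
Reachable nodes: 15 of 19 total.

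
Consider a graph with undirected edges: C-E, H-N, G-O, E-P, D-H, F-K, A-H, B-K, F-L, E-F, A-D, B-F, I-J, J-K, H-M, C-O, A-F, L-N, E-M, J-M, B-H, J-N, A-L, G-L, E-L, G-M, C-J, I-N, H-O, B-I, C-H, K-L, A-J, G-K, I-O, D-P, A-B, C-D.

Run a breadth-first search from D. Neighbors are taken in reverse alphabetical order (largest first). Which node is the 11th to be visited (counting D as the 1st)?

J

Visit D; enqueue P, H, C, A → queue [P, H, C, A]
Visit P; enqueue E → queue [H, C, A, E]
Visit H; enqueue O, N, M, B → queue [C, A, E, O, N, M, B]
Visit C; enqueue J → queue [A, E, O, N, M, B, J]
Visit A; enqueue L, F → queue [E, O, N, M, B, J, L, F]
Visit E → queue [O, N, M, B, J, L, F]
Visit O; enqueue I, G → queue [N, M, B, J, L, F, I, G]
Visit N → queue [M, B, J, L, F, I, G]
Visit M → queue [B, J, L, F, I, G]
Visit B; enqueue K → queue [J, L, F, I, G, K]
Visit J → queue [L, F, I, G, K]
Visit L → queue [F, I, G, K]
Visit F → queue [I, G, K]
Visit I → queue [G, K]
Visit G → queue [K]
Visit K → queue []

Visit order: D, P, H, C, A, E, O, N, M, B, J, L, F, I, G, K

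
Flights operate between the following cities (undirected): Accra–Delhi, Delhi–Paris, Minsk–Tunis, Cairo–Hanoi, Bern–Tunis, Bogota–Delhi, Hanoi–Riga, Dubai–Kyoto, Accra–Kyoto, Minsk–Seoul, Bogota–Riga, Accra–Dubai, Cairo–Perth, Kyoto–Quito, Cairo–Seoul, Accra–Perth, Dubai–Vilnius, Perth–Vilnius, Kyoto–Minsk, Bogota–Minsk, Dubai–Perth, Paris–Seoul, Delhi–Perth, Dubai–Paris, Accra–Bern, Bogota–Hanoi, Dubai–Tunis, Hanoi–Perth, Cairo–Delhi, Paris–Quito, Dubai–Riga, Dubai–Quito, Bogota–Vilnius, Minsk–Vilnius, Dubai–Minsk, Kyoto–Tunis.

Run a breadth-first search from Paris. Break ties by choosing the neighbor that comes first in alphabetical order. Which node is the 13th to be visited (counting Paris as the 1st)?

Tunis

Visit Paris; enqueue Delhi, Dubai, Quito, Seoul → queue [Delhi, Dubai, Quito, Seoul]
Visit Delhi; enqueue Accra, Bogota, Cairo, Perth → queue [Dubai, Quito, Seoul, Accra, Bogota, Cairo, Perth]
Visit Dubai; enqueue Kyoto, Minsk, Riga, Tunis, Vilnius → queue [Quito, Seoul, Accra, Bogota, Cairo, Perth, Kyoto, Minsk, Riga, Tunis, Vilnius]
Visit Quito → queue [Seoul, Accra, Bogota, Cairo, Perth, Kyoto, Minsk, Riga, Tunis, Vilnius]
Visit Seoul → queue [Accra, Bogota, Cairo, Perth, Kyoto, Minsk, Riga, Tunis, Vilnius]
Visit Accra; enqueue Bern → queue [Bogota, Cairo, Perth, Kyoto, Minsk, Riga, Tunis, Vilnius, Bern]
Visit Bogota; enqueue Hanoi → queue [Cairo, Perth, Kyoto, Minsk, Riga, Tunis, Vilnius, Bern, Hanoi]
Visit Cairo → queue [Perth, Kyoto, Minsk, Riga, Tunis, Vilnius, Bern, Hanoi]
Visit Perth → queue [Kyoto, Minsk, Riga, Tunis, Vilnius, Bern, Hanoi]
Visit Kyoto → queue [Minsk, Riga, Tunis, Vilnius, Bern, Hanoi]
Visit Minsk → queue [Riga, Tunis, Vilnius, Bern, Hanoi]
Visit Riga → queue [Tunis, Vilnius, Bern, Hanoi]
Visit Tunis → queue [Vilnius, Bern, Hanoi]
Visit Vilnius → queue [Bern, Hanoi]
Visit Bern → queue [Hanoi]
Visit Hanoi → queue []

Visit order: Paris, Delhi, Dubai, Quito, Seoul, Accra, Bogota, Cairo, Perth, Kyoto, Minsk, Riga, Tunis, Vilnius, Bern, Hanoi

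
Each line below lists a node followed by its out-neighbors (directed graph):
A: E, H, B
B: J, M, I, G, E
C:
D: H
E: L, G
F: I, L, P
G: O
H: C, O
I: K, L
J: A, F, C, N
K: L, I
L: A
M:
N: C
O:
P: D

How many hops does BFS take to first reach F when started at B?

2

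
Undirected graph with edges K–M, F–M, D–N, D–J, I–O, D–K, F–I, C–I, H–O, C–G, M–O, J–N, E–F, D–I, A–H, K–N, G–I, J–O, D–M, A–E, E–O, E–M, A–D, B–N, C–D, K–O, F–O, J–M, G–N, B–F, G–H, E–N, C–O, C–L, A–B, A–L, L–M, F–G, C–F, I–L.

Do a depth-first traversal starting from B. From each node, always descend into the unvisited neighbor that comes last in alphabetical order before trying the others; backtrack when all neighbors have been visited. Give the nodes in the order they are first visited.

Visit B
B → N
N → K
K → O
O → M
M → L
L → I
I → G
G → H
H → A
A → E
E → F
F → C
C → D
D → J

B, N, K, O, M, L, I, G, H, A, E, F, C, D, J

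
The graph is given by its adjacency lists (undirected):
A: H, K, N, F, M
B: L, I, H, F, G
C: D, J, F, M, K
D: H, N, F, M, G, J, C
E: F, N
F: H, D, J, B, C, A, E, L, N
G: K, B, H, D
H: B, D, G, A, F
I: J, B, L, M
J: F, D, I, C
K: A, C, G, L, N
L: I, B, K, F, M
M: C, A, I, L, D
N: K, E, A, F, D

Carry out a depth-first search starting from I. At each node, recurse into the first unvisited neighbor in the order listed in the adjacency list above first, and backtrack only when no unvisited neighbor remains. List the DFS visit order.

Visit I
I → J
J → F
F → H
H → B
B → L
L → K
K → A
A → N
N → E
N → D
D → M
M → C
D → G

I, J, F, H, B, L, K, A, N, E, D, M, C, G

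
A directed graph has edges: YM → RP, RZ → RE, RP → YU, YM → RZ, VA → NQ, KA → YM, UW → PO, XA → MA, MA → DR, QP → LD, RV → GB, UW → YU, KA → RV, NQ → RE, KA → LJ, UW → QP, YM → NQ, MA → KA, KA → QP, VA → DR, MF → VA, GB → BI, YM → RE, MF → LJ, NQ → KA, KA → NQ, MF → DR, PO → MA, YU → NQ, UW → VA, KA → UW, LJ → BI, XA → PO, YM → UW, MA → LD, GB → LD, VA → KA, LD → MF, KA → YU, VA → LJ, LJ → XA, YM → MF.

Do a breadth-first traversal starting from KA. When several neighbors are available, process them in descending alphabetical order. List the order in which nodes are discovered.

KA, YU, YM, UW, RV, QP, NQ, LJ, RZ, RP, RE, MF, VA, PO, GB, LD, XA, BI, DR, MA

Visit KA; enqueue YU, YM, UW, RV, QP, NQ, LJ → queue [YU, YM, UW, RV, QP, NQ, LJ]
Visit YU → queue [YM, UW, RV, QP, NQ, LJ]
Visit YM; enqueue RZ, RP, RE, MF → queue [UW, RV, QP, NQ, LJ, RZ, RP, RE, MF]
Visit UW; enqueue VA, PO → queue [RV, QP, NQ, LJ, RZ, RP, RE, MF, VA, PO]
Visit RV; enqueue GB → queue [QP, NQ, LJ, RZ, RP, RE, MF, VA, PO, GB]
Visit QP; enqueue LD → queue [NQ, LJ, RZ, RP, RE, MF, VA, PO, GB, LD]
Visit NQ → queue [LJ, RZ, RP, RE, MF, VA, PO, GB, LD]
Visit LJ; enqueue XA, BI → queue [RZ, RP, RE, MF, VA, PO, GB, LD, XA, BI]
Visit RZ → queue [RP, RE, MF, VA, PO, GB, LD, XA, BI]
Visit RP → queue [RE, MF, VA, PO, GB, LD, XA, BI]
Visit RE → queue [MF, VA, PO, GB, LD, XA, BI]
Visit MF; enqueue DR → queue [VA, PO, GB, LD, XA, BI, DR]
Visit VA → queue [PO, GB, LD, XA, BI, DR]
Visit PO; enqueue MA → queue [GB, LD, XA, BI, DR, MA]
Visit GB → queue [LD, XA, BI, DR, MA]
Visit LD → queue [XA, BI, DR, MA]
Visit XA → queue [BI, DR, MA]
Visit BI → queue [DR, MA]
Visit DR → queue [MA]
Visit MA → queue []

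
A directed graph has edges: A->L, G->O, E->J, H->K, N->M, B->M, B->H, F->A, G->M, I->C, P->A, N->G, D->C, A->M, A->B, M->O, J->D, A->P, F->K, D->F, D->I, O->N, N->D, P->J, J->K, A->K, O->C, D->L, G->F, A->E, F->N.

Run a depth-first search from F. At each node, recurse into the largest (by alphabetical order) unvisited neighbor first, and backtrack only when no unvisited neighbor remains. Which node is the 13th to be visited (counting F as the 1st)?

J

Visit F
F → N
N → M
M → O
O → C
N → G
N → D
D → L
D → I
F → K
F → A
A → P
P → J
A → E
A → B
B → H

Visit order: F, N, M, O, C, G, D, L, I, K, A, P, J, E, B, H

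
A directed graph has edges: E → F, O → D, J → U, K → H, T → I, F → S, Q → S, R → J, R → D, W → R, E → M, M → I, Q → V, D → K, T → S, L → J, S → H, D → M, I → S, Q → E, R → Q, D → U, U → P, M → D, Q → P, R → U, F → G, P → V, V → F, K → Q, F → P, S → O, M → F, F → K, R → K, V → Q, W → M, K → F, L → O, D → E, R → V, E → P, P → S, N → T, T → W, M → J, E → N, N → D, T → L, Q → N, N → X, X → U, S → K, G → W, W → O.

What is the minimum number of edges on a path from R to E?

Level 0: R
Level 1: D, J, K, Q, U, V
Level 2: E, F, H, M, N, P, S
Level 3: G, I, O, T, X
Level 4: L, W
E first appears at level 2.

2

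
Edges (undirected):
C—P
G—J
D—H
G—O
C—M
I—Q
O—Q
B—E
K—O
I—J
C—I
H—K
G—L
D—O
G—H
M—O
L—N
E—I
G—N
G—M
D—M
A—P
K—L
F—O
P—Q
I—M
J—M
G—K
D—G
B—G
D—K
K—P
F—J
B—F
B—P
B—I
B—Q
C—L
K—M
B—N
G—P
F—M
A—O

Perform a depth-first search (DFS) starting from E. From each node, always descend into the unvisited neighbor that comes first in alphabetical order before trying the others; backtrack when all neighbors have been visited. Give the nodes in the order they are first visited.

E -> B -> F -> J -> G -> D -> H -> K -> L -> C -> I -> M -> O -> A -> P -> Q -> N

Visit E
E → B
B → F
F → J
J → G
G → D
D → H
H → K
K → L
L → C
C → I
I → M
M → O
O → A
A → P
P → Q
L → N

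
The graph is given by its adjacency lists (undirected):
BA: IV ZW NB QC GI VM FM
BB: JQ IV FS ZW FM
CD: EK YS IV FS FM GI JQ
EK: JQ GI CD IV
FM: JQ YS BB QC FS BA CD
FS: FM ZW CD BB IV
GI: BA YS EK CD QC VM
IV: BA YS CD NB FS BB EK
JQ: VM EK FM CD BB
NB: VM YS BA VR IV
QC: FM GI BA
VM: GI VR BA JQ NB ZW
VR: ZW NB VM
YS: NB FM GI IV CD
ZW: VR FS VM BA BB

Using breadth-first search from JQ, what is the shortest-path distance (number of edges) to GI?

2

Level 0: JQ
Level 1: BB, CD, EK, FM, VM
Level 2: BA, FS, GI, IV, NB, QC, VR, YS, ZW
GI first appears at level 2.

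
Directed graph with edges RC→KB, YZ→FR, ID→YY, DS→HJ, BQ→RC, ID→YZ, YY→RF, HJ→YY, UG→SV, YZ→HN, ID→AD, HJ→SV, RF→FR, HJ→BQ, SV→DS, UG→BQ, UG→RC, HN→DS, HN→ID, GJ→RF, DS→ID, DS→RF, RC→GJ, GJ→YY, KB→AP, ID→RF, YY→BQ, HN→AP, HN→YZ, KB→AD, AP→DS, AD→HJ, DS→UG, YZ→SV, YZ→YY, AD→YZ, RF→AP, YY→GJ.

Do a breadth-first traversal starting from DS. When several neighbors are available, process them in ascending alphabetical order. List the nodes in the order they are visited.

Visit DS; enqueue HJ, ID, RF, UG → queue [HJ, ID, RF, UG]
Visit HJ; enqueue BQ, SV, YY → queue [ID, RF, UG, BQ, SV, YY]
Visit ID; enqueue AD, YZ → queue [RF, UG, BQ, SV, YY, AD, YZ]
Visit RF; enqueue AP, FR → queue [UG, BQ, SV, YY, AD, YZ, AP, FR]
Visit UG; enqueue RC → queue [BQ, SV, YY, AD, YZ, AP, FR, RC]
Visit BQ → queue [SV, YY, AD, YZ, AP, FR, RC]
Visit SV → queue [YY, AD, YZ, AP, FR, RC]
Visit YY; enqueue GJ → queue [AD, YZ, AP, FR, RC, GJ]
Visit AD → queue [YZ, AP, FR, RC, GJ]
Visit YZ; enqueue HN → queue [AP, FR, RC, GJ, HN]
Visit AP → queue [FR, RC, GJ, HN]
Visit FR → queue [RC, GJ, HN]
Visit RC; enqueue KB → queue [GJ, HN, KB]
Visit GJ → queue [HN, KB]
Visit HN → queue [KB]
Visit KB → queue []

DS, HJ, ID, RF, UG, BQ, SV, YY, AD, YZ, AP, FR, RC, GJ, HN, KB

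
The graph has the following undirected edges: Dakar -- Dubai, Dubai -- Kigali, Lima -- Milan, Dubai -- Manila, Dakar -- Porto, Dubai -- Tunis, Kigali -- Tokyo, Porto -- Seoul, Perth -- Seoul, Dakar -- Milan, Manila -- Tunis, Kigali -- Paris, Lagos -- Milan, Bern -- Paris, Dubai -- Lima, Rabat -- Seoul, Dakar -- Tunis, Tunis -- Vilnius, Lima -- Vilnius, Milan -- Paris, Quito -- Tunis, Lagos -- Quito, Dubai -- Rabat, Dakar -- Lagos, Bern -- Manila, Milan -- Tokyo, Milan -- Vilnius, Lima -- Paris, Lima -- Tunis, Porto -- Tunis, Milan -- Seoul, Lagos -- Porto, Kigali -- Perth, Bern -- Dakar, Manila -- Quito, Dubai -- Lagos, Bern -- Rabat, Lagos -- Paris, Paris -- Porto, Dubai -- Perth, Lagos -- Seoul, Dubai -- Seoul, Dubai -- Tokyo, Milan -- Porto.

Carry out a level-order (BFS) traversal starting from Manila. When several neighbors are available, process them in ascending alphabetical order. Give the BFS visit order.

Manila, Bern, Dubai, Quito, Tunis, Dakar, Paris, Rabat, Kigali, Lagos, Lima, Perth, Seoul, Tokyo, Porto, Vilnius, Milan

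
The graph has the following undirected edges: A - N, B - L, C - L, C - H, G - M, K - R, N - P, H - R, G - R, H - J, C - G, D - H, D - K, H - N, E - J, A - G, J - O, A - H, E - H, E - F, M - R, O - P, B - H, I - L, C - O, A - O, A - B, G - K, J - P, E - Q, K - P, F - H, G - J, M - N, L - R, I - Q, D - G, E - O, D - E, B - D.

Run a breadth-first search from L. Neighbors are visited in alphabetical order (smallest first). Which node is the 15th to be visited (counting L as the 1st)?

E

Visit L; enqueue B, C, I, R → queue [B, C, I, R]
Visit B; enqueue A, D, H → queue [C, I, R, A, D, H]
Visit C; enqueue G, O → queue [I, R, A, D, H, G, O]
Visit I; enqueue Q → queue [R, A, D, H, G, O, Q]
Visit R; enqueue K, M → queue [A, D, H, G, O, Q, K, M]
Visit A; enqueue N → queue [D, H, G, O, Q, K, M, N]
Visit D; enqueue E → queue [H, G, O, Q, K, M, N, E]
Visit H; enqueue F, J → queue [G, O, Q, K, M, N, E, F, J]
Visit G → queue [O, Q, K, M, N, E, F, J]
Visit O; enqueue P → queue [Q, K, M, N, E, F, J, P]
Visit Q → queue [K, M, N, E, F, J, P]
Visit K → queue [M, N, E, F, J, P]
Visit M → queue [N, E, F, J, P]
Visit N → queue [E, F, J, P]
Visit E → queue [F, J, P]
Visit F → queue [J, P]
Visit J → queue [P]
Visit P → queue []

Visit order: L, B, C, I, R, A, D, H, G, O, Q, K, M, N, E, F, J, P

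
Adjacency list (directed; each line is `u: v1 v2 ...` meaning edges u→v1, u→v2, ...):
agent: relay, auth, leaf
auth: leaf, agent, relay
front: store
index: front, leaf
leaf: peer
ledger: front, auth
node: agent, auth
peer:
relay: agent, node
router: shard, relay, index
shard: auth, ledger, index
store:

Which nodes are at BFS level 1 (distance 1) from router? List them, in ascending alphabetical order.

Level 0: router
Level 1: index, relay, shard
Level 2: agent, auth, front, leaf, ledger, node
Level 3: peer, store

index, relay, shard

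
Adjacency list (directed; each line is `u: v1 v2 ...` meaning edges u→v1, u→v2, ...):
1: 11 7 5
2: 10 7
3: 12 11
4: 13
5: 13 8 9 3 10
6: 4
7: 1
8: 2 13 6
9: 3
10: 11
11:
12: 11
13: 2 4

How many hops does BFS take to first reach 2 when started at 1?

3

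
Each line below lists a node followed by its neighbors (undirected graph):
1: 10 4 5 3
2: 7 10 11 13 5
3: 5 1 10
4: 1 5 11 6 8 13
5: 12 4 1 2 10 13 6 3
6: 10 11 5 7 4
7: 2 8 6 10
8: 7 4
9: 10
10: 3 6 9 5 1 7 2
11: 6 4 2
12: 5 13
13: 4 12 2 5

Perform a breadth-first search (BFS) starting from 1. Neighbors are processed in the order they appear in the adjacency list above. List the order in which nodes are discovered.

Visit 1; enqueue 10, 4, 5, 3 → queue [10, 4, 5, 3]
Visit 10; enqueue 6, 9, 7, 2 → queue [4, 5, 3, 6, 9, 7, 2]
Visit 4; enqueue 11, 8, 13 → queue [5, 3, 6, 9, 7, 2, 11, 8, 13]
Visit 5; enqueue 12 → queue [3, 6, 9, 7, 2, 11, 8, 13, 12]
Visit 3 → queue [6, 9, 7, 2, 11, 8, 13, 12]
Visit 6 → queue [9, 7, 2, 11, 8, 13, 12]
Visit 9 → queue [7, 2, 11, 8, 13, 12]
Visit 7 → queue [2, 11, 8, 13, 12]
Visit 2 → queue [11, 8, 13, 12]
Visit 11 → queue [8, 13, 12]
Visit 8 → queue [13, 12]
Visit 13 → queue [12]
Visit 12 → queue []

1 10 4 5 3 6 9 7 2 11 8 13 12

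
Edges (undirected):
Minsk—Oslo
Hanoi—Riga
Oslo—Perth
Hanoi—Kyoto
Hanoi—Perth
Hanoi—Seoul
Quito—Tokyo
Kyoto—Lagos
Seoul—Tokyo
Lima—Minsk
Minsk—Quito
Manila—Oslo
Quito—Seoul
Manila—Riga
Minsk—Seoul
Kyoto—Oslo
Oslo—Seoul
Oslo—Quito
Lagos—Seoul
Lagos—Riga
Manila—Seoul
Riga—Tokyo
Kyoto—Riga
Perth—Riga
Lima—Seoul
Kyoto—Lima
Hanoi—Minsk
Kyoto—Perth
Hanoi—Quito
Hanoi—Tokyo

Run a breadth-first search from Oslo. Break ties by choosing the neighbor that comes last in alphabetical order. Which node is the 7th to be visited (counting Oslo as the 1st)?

Visit Oslo; enqueue Seoul, Quito, Perth, Minsk, Manila, Kyoto → queue [Seoul, Quito, Perth, Minsk, Manila, Kyoto]
Visit Seoul; enqueue Tokyo, Lima, Lagos, Hanoi → queue [Quito, Perth, Minsk, Manila, Kyoto, Tokyo, Lima, Lagos, Hanoi]
Visit Quito → queue [Perth, Minsk, Manila, Kyoto, Tokyo, Lima, Lagos, Hanoi]
Visit Perth; enqueue Riga → queue [Minsk, Manila, Kyoto, Tokyo, Lima, Lagos, Hanoi, Riga]
Visit Minsk → queue [Manila, Kyoto, Tokyo, Lima, Lagos, Hanoi, Riga]
Visit Manila → queue [Kyoto, Tokyo, Lima, Lagos, Hanoi, Riga]
Visit Kyoto → queue [Tokyo, Lima, Lagos, Hanoi, Riga]
Visit Tokyo → queue [Lima, Lagos, Hanoi, Riga]
Visit Lima → queue [Lagos, Hanoi, Riga]
Visit Lagos → queue [Hanoi, Riga]
Visit Hanoi → queue [Riga]
Visit Riga → queue []

Visit order: Oslo, Seoul, Quito, Perth, Minsk, Manila, Kyoto, Tokyo, Lima, Lagos, Hanoi, Riga

Kyoto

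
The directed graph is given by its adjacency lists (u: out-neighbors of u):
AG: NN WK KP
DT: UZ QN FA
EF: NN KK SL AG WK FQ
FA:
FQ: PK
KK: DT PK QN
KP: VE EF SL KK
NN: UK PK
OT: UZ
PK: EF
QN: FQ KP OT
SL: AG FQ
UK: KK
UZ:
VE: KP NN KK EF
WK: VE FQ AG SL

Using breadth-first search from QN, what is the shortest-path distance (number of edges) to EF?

Level 0: QN
Level 1: FQ, KP, OT
Level 2: EF, KK, PK, SL, UZ, VE
Level 3: AG, DT, NN, WK
Level 4: FA, UK
EF first appears at level 2.

2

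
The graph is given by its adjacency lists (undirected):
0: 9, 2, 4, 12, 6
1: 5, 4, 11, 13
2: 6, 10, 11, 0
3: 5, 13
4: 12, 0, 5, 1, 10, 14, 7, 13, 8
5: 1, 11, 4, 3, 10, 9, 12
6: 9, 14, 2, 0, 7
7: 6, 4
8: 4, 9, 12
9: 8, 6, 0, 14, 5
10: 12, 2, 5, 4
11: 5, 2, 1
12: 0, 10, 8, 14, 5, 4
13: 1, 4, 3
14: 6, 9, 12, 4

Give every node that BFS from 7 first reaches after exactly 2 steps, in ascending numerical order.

0, 1, 2, 5, 8, 9, 10, 12, 13, 14

Level 0: 7
Level 1: 4, 6
Level 2: 0, 1, 2, 5, 8, 9, 10, 12, 13, 14
Level 3: 3, 11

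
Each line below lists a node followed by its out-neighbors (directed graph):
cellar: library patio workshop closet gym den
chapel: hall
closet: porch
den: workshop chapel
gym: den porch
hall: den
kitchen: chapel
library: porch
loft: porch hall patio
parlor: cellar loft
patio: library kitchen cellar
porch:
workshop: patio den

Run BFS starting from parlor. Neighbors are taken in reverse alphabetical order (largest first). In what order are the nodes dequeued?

Visit parlor; enqueue loft, cellar → queue [loft, cellar]
Visit loft; enqueue porch, patio, hall → queue [cellar, porch, patio, hall]
Visit cellar; enqueue workshop, library, gym, den, closet → queue [porch, patio, hall, workshop, library, gym, den, closet]
Visit porch → queue [patio, hall, workshop, library, gym, den, closet]
Visit patio; enqueue kitchen → queue [hall, workshop, library, gym, den, closet, kitchen]
Visit hall → queue [workshop, library, gym, den, closet, kitchen]
Visit workshop → queue [library, gym, den, closet, kitchen]
Visit library → queue [gym, den, closet, kitchen]
Visit gym → queue [den, closet, kitchen]
Visit den; enqueue chapel → queue [closet, kitchen, chapel]
Visit closet → queue [kitchen, chapel]
Visit kitchen → queue [chapel]
Visit chapel → queue []

parlor -> loft -> cellar -> porch -> patio -> hall -> workshop -> library -> gym -> den -> closet -> kitchen -> chapel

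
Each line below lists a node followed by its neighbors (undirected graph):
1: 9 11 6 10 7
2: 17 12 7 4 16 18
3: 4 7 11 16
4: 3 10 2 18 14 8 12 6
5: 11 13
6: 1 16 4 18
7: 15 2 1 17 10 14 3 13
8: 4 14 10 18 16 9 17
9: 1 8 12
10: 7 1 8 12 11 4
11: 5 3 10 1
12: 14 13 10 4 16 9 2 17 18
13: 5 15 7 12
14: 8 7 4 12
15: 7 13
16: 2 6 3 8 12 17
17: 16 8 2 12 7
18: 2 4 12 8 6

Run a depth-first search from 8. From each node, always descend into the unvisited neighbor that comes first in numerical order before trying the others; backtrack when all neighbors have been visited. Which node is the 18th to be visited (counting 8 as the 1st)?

15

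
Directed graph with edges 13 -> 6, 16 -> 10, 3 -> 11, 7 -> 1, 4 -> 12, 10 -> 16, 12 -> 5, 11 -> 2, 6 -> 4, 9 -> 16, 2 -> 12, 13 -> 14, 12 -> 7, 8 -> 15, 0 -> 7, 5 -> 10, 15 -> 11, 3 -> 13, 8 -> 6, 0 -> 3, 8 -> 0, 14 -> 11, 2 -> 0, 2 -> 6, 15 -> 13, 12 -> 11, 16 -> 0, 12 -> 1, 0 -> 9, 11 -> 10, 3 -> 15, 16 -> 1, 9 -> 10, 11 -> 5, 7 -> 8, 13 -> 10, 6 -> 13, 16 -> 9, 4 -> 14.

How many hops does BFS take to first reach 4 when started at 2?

Level 0: 2
Level 1: 0, 6, 12
Level 2: 1, 3, 4, 5, 7, 9, 11, 13
Level 3: 8, 10, 14, 15, 16
4 first appears at level 2.

2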